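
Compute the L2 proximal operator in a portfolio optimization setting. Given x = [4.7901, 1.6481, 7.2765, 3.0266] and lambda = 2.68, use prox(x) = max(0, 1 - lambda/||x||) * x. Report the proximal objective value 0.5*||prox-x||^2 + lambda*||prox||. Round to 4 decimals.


Step 1: Compute ||x||.
||x|| = 9.3685
Step 2: Compute scaling factor.
scale = max(0, 1 - 2.68/9.3685) = 0.7139
Step 3: prox(x) = [3.4198, 1.1766, 5.195, 2.1608]
||prox(x)|| = 6.6885
Step 4: Proximal objective.
0.5*||prox-x||^2 = 3.5912
lambda*||prox|| = 17.9252
Total = 21.5164


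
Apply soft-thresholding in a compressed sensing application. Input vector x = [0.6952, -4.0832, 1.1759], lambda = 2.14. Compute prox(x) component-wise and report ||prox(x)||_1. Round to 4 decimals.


Soft-thresholding with lambda = 2.14:
prox(0.6952) = sign(0.6952)*max(|0.6952| - 2.14, 0) = 0.0
prox(-4.0832) = sign(-4.0832)*max(|-4.0832| - 2.14, 0) = -1.9432
prox(1.1759) = sign(1.1759)*max(|1.1759| - 2.14, 0) = 0.0
prox(x) = [0.0, -1.9432, 0.0]
||prox(x)||_1 = 0.0 + 1.9432 + 0.0 = 1.9432


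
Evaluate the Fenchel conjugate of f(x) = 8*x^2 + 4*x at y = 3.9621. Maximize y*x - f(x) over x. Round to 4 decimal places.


f*(y) = sup_x {y*x - a*x^2 - b*x} = sup_x {(y-b)*x - a*x^2}
FOC: (y - b) - 2a*x = 0 => x* = (y - b)/(2a)
x* = (3.9621 - 4)/(2*8) = -0.0024
f*(3.9621) = (y-b)^2/(4a) = (3.9621 - 4)^2/(4*8)
= 0.0014/32 = 0.0


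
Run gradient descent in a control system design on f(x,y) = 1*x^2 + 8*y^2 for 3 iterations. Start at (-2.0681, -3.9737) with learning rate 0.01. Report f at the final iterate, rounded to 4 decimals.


Gradient descent on f(x,y) = 1*x^2 + 8*y^2.
Starting point: (-2.0681, -3.9737), alpha = 0.01
Step 1: grad_x = 2*1*-2.0681 = -4.1362, grad_y = 2*8*-3.9737 = -63.5792
  x_1 = -2.0681 - 0.01*-4.1362 = -2.0267
  y_1 = -3.9737 - 0.01*-63.5792 = -3.3379
Step 2: grad_x = 2*1*-2.0267 = -4.0535, grad_y = 2*8*-3.3379 = -53.4065
  x_2 = -2.0267 - 0.01*-4.0535 = -1.9862
  y_2 = -3.3379 - 0.01*-53.4065 = -2.8038
Step 3: grad_x = 2*1*-1.9862 = -3.9724, grad_y = 2*8*-2.8038 = -44.8615
  x_3 = -1.9862 - 0.01*-3.9724 = -1.9465
  y_3 = -2.8038 - 0.01*-44.8615 = -2.3552
f(-1.9465, -2.3552) = 1*(-1.9465)^2 + 8*(-2.3552)^2 = 48.1656


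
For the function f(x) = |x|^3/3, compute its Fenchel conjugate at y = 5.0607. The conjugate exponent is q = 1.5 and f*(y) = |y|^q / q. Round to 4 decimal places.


The conjugate exponent q satisfies 1/p + 1/q = 1.
p = 3, so q = 3/(3 - 1) = 1.5
|y|^q = 5.0607^1.5 = 11.3846
f*(5.0607) = 11.3846 / 1.5 = 7.5897


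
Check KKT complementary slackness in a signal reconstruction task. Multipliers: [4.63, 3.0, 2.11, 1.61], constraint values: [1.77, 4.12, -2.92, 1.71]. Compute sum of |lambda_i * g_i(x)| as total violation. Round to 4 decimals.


KKT complementary slackness check:
lambda_1 * g_1 = 4.63 * 1.77 = 8.1951
lambda_2 * g_2 = 3.0 * 4.12 = 12.36
lambda_3 * g_3 = 2.11 * -2.92 = -6.1612
lambda_4 * g_4 = 1.61 * 1.71 = 2.7531
Total violation = 8.1951 + 12.36 + 6.1612 + 2.7531 = 29.4694


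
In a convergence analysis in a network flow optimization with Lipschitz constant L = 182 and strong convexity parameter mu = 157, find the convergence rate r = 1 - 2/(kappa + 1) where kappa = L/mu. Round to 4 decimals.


Step 1: Compute the condition number.
kappa = L/mu = 182/157 = 1.1592
Step 2: Compute the convergence rate.
r = 1 - 2/(kappa + 1) = 1 - 2*mu/(L + mu) = (L - mu)/(L + mu) = 25/339 = 0.0737


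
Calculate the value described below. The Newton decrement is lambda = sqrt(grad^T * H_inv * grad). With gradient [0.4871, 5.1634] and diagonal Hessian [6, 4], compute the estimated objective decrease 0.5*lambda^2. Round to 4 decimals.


Step 1: H is diagonal, so H^(-1) * g = [0.0812, 1.2909].
Step 2: g^T H^(-1) g = sum_i g_i^2 / H_ii
  = (0.4871)^2/6 + (5.1634)^2/4
  = 0.0395 + 6.6652 = 6.7047
Step 3: Objective decrease = 0.5 * g^T H^(-1) g = 3.3524


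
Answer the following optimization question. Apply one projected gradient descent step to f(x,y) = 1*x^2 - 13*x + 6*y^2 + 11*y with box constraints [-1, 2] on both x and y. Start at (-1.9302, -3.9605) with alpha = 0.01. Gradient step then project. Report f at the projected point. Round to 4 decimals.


Step 1: Compute gradient at (-1.9302, -3.9605).
grad_x = 2*1*-1.9302 - 13 = -16.8604
grad_y = 2*6*-3.9605 + 11 = -36.526
Step 2: Gradient step.
x_raw = -1.9302 - 0.01*-16.8604 = -1.7616
y_raw = -3.9605 - 0.01*-36.526 = -3.5952
Step 3: Project onto [-1, 2].
x_proj = clip(-1.7616) = -1.0
y_proj = clip(-3.5952) = -1.0
Step 4: Evaluate f.
f(-1.0, -1.0) = 9.0


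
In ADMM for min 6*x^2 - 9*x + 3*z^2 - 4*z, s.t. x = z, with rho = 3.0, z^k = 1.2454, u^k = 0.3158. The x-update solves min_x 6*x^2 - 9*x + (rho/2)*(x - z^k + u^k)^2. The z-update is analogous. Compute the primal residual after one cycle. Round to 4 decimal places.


ADMM iteration with rho = 3.0, z^k = 1.2454, u^k = 0.3158
Step 1: x-update.
Minimize 6*x^2 - 9*x + (3.0/2)*(x - 1.2454 + 0.3158)^2
FOC: (2*6 + 3.0)*x = 9 + 3.0*(1.2454 - 0.3158)
x^{k+1} = 0.7859
Step 2: z-update.
Minimize 3*z^2 - 4*z + (3.0/2)*(0.7859 - z + 0.3158)^2
FOC: (2*3 + 3.0)*z = 4 + 3.0*(0.7859 + 0.3158)
z^{k+1} = 0.8117
Step 3: u-update.
u^{k+1} = 0.3158 + 0.7859 - 0.8117 = 0.29
Step 4: Primal residual = |0.7859 - 0.8117| = 0.0258


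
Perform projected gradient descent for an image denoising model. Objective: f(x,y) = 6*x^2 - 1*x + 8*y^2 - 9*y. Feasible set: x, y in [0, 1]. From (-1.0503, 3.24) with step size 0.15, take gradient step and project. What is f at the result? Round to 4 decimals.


Step 1: Compute gradient at (-1.0503, 3.24).
grad_x = 2*6*-1.0503 - 1 = -13.6036
grad_y = 2*8*3.24 - 9 = 42.84
Step 2: Gradient step.
x_raw = -1.0503 - 0.15*-13.6036 = 0.9902
y_raw = 3.24 - 0.15*42.84 = -3.186
Step 3: Project onto [0, 1].
x_proj = clip(0.9902) = 0.9902
y_proj = clip(-3.186) = 0.0
Step 4: Evaluate f.
f(0.9902, 0.0) = 4.8932


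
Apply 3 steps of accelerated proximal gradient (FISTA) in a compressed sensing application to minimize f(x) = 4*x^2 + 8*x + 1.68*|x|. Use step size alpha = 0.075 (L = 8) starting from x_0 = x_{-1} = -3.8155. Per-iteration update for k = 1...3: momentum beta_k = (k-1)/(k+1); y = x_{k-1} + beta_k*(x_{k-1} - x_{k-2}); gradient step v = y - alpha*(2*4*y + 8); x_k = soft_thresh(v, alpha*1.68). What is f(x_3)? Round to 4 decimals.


FISTA on f(x) = 4*x^2 + 8*x + 1.68*|x|
L = 8, alpha = 0.075
Iteration 1: beta = 0.0, y = -3.8155 + 0.0*(-3.8155 + 3.8155) = -3.8155
  grad(y) = -22.524, v = y - alpha*grad = -2.1262
  prox(v) = soft_thresh(-2.1262, 0.126) = -2.0002
Iteration 2: beta = 0.3333, y = -2.0002 + 0.3333*(-2.0002 + 3.8155) = -1.3951
  grad(y) = -3.1608, v = y - alpha*grad = -1.158
  prox(v) = soft_thresh(-1.158, 0.126) = -1.032
Iteration 3: beta = 0.5, y = -1.032 + 0.5*(-1.032 + 2.0002) = -0.548
  grad(y) = 3.6163, v = y - alpha*grad = -0.8192
  prox(v) = soft_thresh(-0.8192, 0.126) = -0.6932
f(x_3) = 4*(-0.6932)^2 + 8*(-0.6932) + 1.68*|-0.6932| = -2.4589


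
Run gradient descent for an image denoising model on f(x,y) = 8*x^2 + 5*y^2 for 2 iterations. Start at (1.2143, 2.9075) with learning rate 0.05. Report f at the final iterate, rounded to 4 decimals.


Gradient descent on f(x,y) = 8*x^2 + 5*y^2.
Starting point: (1.2143, 2.9075), alpha = 0.05
Step 1: grad_x = 2*8*1.2143 = 19.4288, grad_y = 2*5*2.9075 = 29.075
  x_1 = 1.2143 - 0.05*19.4288 = 0.2429
  y_1 = 2.9075 - 0.05*29.075 = 1.4538
Step 2: grad_x = 2*8*0.2429 = 3.8858, grad_y = 2*5*1.4538 = 14.5375
  x_2 = 0.2429 - 0.05*3.8858 = 0.0486
  y_2 = 1.4538 - 0.05*14.5375 = 0.7269
f(0.0486, 0.7269) = 8*0.0486^2 + 5*0.7269^2 = 2.6606


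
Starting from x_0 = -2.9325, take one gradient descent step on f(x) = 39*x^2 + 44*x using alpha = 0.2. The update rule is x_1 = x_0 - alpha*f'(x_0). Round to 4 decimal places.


We compute the gradient at x_0 and apply the update.
f'(x) = 78*x + 44
f'(-2.9325) = 78*-2.9325 + 44 = -184.735
x_1 = -2.9325 - 0.2*-184.735 = 34.0145


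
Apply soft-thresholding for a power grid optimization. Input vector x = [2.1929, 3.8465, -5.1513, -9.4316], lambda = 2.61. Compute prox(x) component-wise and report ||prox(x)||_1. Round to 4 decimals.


Soft-thresholding with lambda = 2.61:
prox(2.1929) = sign(2.1929)*max(|2.1929| - 2.61, 0) = 0.0
prox(3.8465) = sign(3.8465)*max(|3.8465| - 2.61, 0) = 1.2365
prox(-5.1513) = sign(-5.1513)*max(|-5.1513| - 2.61, 0) = -2.5413
prox(-9.4316) = sign(-9.4316)*max(|-9.4316| - 2.61, 0) = -6.8216
prox(x) = [0.0, 1.2365, -2.5413, -6.8216]
||prox(x)||_1 = 0.0 + 1.2365 + 2.5413 + 6.8216 = 10.5994


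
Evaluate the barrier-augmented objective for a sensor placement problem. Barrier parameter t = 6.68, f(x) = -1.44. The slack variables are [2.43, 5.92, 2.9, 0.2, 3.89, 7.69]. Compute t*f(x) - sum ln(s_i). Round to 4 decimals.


Step 1: Compute log-barrier.
ln values: [0.8879, 1.7783, 1.0647, -1.6094, 1.3584, 2.0399]
phi = -(0.8879 + 1.7783 + 1.0647 - 1.6094 + 1.3584 + 2.0399) = -5.5198
Step 2: Compute augmented objective.
t*f(x) = 6.68*-1.44 = -9.6192
Total = -9.6192 - 5.5198 = -15.139


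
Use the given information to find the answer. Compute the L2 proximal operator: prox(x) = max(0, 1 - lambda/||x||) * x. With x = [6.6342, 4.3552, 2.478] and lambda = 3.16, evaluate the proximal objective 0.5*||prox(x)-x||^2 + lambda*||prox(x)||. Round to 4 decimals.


Step 1: Compute ||x||.
||x|| = 8.3139
Step 2: Compute scaling factor.
scale = max(0, 1 - 3.16/8.3139) = 0.6199
Step 3: prox(x) = [4.1126, 2.6998, 1.5361]
||prox(x)|| = 5.1539
Step 4: Proximal objective.
0.5*||prox-x||^2 = 4.9928
lambda*||prox|| = 16.2863
Total = 21.2791


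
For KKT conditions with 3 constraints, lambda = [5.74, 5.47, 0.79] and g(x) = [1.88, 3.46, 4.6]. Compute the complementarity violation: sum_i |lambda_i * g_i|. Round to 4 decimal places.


KKT complementary slackness check:
lambda_1 * g_1 = 5.74 * 1.88 = 10.7912
lambda_2 * g_2 = 5.47 * 3.46 = 18.9262
lambda_3 * g_3 = 0.79 * 4.6 = 3.634
Total violation = 10.7912 + 18.9262 + 3.634 = 33.3514


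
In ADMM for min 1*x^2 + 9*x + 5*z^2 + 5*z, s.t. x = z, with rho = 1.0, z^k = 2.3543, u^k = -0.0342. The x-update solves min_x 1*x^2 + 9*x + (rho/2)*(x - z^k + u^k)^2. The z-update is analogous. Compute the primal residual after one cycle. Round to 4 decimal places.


ADMM iteration with rho = 1.0, z^k = 2.3543, u^k = -0.0342
Step 1: x-update.
Minimize 1*x^2 + 9*x + (1.0/2)*(x - 2.3543 - 0.0342)^2
FOC: (2*1 + 1.0)*x = -9 + 1.0*(2.3543 + 0.0342)
x^{k+1} = -2.2038
Step 2: z-update.
Minimize 5*z^2 + 5*z + (1.0/2)*(-2.2038 - z - 0.0342)^2
FOC: (2*5 + 1.0)*z = -5 + 1.0*(-2.2038 - 0.0342)
z^{k+1} = -0.658
Step 3: u-update.
u^{k+1} = -0.0342 - 2.2038 + 0.658 = -1.58
Step 4: Primal residual = |-2.2038 + 0.658| = 1.5458


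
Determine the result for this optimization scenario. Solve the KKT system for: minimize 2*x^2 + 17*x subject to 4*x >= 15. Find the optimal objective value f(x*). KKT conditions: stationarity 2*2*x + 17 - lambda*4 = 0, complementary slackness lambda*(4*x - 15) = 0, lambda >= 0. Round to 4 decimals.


Step 1: Try lambda = 0 (constraint inactive).
x_unc = -17/(2*2) = -4.25
Check: 4*-4.25 = -17.0 < 15 -- violated!
Step 2: Constraint must be active: 4*x = 15
x* = 15/4 = 3.75
lambda = (2*2*3.75 + 17)/4 = 8.0
Step 3: Compute optimal value.
f(x*) = 2*3.75^2 + 17*3.75 = 91.875


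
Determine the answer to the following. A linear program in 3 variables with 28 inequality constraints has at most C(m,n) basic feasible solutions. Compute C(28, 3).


Each vertex corresponds to some choice of n active constraints out of m, so the number of vertices is at most C(m, n) = m! / (n!(m-n)!).
m = 28, n = 3
Numerator: 28 * 27 * 26
Denominator: 3! = 6
C(28, 3) = 3276


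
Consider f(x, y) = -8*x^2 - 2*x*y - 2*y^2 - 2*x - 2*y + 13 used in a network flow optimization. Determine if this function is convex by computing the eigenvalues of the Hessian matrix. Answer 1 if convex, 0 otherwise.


The Hessian of f(x,y) = -8*x^2 - 2*x*y - 2*y^2 - 2*x - 2*y + 13 is:
H = [[-16, -2], [-2, -4]]
Trace = -16 - 4 = -20
Determinant = -16*-4 - (-2)^2 = 60
Discriminant = (-20)^2 - 4*60 = 160.0
Eigenvalues: lambda_1 = -16.3246, lambda_2 = -3.6754
The function is not convex.

0


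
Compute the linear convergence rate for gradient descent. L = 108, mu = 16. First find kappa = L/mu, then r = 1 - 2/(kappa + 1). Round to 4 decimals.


Step 1: Compute the condition number.
kappa = L/mu = 108/16 = 6.75
Step 2: Compute the convergence rate.
r = 1 - 2/(kappa + 1) = 1 - 2*mu/(L + mu) = (L - mu)/(L + mu) = 92/124 = 0.7419


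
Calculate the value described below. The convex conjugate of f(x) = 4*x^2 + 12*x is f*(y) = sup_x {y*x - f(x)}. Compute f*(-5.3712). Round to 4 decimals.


f*(y) = sup_x {y*x - a*x^2 - b*x} = sup_x {(y-b)*x - a*x^2}
FOC: (y - b) - 2a*x = 0 => x* = (y - b)/(2a)
x* = (-5.3712 - 12)/(2*4) = -2.1714
f*(-5.3712) = (y-b)^2/(4a) = (-5.3712 - 12)^2/(4*4)
= 301.7586/16 = 18.8599


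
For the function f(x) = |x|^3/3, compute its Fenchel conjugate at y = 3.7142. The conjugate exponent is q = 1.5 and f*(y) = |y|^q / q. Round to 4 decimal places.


The conjugate exponent q satisfies 1/p + 1/q = 1.
p = 3, so q = 3/(3 - 1) = 1.5
|y|^q = 3.7142^1.5 = 7.1581
f*(3.7142) = 7.1581 / 1.5 = 4.7721


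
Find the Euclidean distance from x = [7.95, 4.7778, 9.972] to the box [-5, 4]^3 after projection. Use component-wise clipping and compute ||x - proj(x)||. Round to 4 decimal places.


Project each component onto [-5, 4].
clip(7.95) = 4.0, clip(4.7778) = 4.0, clip(9.972) = 4.0
Projection = [4.0, 4.0, 4.0]
Squared diffs: [15.6025, 0.605, 35.6648]
Distance = sqrt(51.8723) = 7.2022


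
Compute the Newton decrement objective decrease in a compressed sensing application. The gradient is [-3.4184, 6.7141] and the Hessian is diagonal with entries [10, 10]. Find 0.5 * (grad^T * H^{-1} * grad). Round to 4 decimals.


Step 1: H is diagonal, so H^(-1) * g = [-0.3418, 0.6714].
Step 2: g^T H^(-1) g = sum_i g_i^2 / H_ii
  = (-3.4184)^2/10 + (6.7141)^2/10
  = 1.1685 + 4.5079 = 5.6765
Step 3: Objective decrease = 0.5 * g^T H^(-1) g = 2.8382


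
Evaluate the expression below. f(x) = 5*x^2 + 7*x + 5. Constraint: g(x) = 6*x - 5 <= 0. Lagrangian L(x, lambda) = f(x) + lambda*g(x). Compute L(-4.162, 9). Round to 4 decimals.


Step 1: Evaluate f(x).
f(-4.162) = 5*(-4.162)^2 + 7*(-4.162) + 5 = 62.4772
Step 2: Evaluate g(x).
g(-4.162) = 6*-4.162 - 5 = -29.972
Step 3: Compute Lagrangian.
L = 62.4772 + 9*-29.972 = -207.2708


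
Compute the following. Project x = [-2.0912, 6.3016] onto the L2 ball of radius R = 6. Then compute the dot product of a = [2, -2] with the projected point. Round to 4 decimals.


Step 1: Compute ||x|| (intermediates to 6 decimals).
||x|| = sqrt((-2.0912)^2 + 6.3016^2) = 6.639524
Step 2: Project.
Since ||x|| > R, scale = R/||x|| = 6/6.639524 = 0.903679, proj(x) = scale * x
proj(x) = [-1.889774, 5.694624]
Step 3: Dot product.
a^T * proj(x) = 2*(-1.889774) - 2*5.694624 = -15.1688


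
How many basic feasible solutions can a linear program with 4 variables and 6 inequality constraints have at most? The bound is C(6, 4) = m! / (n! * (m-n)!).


Each vertex corresponds to some choice of n active constraints out of m, so the number of vertices is at most C(m, n) = m! / (n!(m-n)!).
m = 6, n = 4
Numerator: 6 * 5 * 4 * 3
Denominator: 4! = 24
C(6, 4) = 15


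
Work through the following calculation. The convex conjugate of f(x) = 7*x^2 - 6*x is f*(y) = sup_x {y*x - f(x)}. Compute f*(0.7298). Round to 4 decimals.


f*(y) = sup_x {y*x - a*x^2 - b*x} = sup_x {(y-b)*x - a*x^2}
FOC: (y - b) - 2a*x = 0 => x* = (y - b)/(2a)
x* = (0.7298 + 6)/(2*7) = 0.4807
f*(0.7298) = (y-b)^2/(4a) = (0.7298 + 6)^2/(4*7)
= 45.2902/28 = 1.6175


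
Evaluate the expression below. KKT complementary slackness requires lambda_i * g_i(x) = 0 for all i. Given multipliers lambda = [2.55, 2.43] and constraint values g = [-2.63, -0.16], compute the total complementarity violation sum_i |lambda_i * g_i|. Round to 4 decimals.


KKT complementary slackness check:
lambda_1 * g_1 = 2.55 * -2.63 = -6.7065
lambda_2 * g_2 = 2.43 * -0.16 = -0.3888
Total violation = 6.7065 + 0.3888 = 7.0953


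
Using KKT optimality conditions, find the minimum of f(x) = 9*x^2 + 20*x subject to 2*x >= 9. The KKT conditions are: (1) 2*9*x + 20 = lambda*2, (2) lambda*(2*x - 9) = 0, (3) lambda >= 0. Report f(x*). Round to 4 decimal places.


Step 1: Try lambda = 0 (constraint inactive).
x_unc = -20/(2*9) = -1.1111
Check: 2*-1.1111 = -2.2222 < 9 -- violated!
Step 2: Constraint must be active: 2*x = 9
x* = 9/2 = 4.5
lambda = (2*9*4.5 + 20)/2 = 50.5
Step 3: Compute optimal value.
f(x*) = 9*4.5^2 + 20*4.5 = 272.25


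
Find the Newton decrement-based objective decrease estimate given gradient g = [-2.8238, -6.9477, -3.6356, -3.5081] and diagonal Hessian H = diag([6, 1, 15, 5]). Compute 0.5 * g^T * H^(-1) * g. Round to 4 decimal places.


Step 1: H is diagonal, so H^(-1) * g = [-0.4706, -6.9477, -0.2424, -0.7016].
Step 2: g^T H^(-1) g = sum_i g_i^2 / H_ii
  = (-2.8238)^2/6 + (-6.9477)^2/1 + (-3.6356)^2/15 + (-3.5081)^2/5
  = 1.329 + 48.2705 + 0.8812 + 2.4614 = 52.942
Step 3: Objective decrease = 0.5 * g^T H^(-1) g = 26.471


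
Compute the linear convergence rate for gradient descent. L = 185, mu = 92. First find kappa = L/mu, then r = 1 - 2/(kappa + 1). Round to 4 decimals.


Step 1: Compute the condition number.
kappa = L/mu = 185/92 = 2.0109
Step 2: Compute the convergence rate.
r = 1 - 2/(kappa + 1) = 1 - 2*mu/(L + mu) = (L - mu)/(L + mu) = 93/277 = 0.3357


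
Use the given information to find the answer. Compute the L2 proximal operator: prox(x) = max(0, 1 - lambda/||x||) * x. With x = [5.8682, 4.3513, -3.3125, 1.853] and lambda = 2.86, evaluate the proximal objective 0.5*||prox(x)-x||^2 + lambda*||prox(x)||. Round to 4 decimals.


Step 1: Compute ||x||.
||x|| = 8.2326
Step 2: Compute scaling factor.
scale = max(0, 1 - 2.86/8.2326) = 0.6526
Step 3: prox(x) = [3.8296, 2.8397, -2.1617, 1.2093]
||prox(x)|| = 5.3726
Step 4: Proximal objective.
0.5*||prox-x||^2 = 4.0898
lambda*||prox|| = 15.3656
Total = 19.4555


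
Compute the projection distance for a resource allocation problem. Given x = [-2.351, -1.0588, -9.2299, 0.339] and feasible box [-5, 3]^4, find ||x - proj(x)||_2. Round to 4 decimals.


Project each component onto [-5, 3].
clip(-2.351) = -2.351, clip(-1.0588) = -1.0588, clip(-9.2299) = -5.0, clip(0.339) = 0.339
Projection = [-2.351, -1.0588, -5.0, 0.339]
Squared diffs: [0.0, 0.0, 17.8921, 0.0]
Distance = sqrt(17.8921) = 4.2299


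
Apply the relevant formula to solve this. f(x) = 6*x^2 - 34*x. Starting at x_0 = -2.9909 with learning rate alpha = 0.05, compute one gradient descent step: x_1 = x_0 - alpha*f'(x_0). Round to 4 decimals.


We compute the gradient at x_0 and apply the update.
f'(x) = 12*x - 34
f'(-2.9909) = 12*-2.9909 - 34 = -69.8908
x_1 = -2.9909 - 0.05*-69.8908 = 0.5036


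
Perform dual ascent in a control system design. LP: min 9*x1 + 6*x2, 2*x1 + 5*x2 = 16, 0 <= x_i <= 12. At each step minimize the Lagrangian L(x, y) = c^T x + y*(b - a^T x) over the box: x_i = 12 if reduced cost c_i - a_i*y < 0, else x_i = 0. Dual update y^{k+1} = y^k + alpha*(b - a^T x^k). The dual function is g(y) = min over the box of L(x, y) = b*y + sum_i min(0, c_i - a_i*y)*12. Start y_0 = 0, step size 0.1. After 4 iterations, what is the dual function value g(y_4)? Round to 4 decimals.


Dual ascent for LP: min 9*x1 + 6*x2, 2*x1 + 5*x2 = 16, 0 <= x_i <= 12
Step 1: y^k = 0.0, reduced costs: (9.0, 6.0)
  x^k = (0.0, 0.0), subgradient = b - a^T x = 16.0
  y^{k+1} = 0.0 + 0.1*16.0 = 1.6
Step 2: y^k = 1.6, reduced costs: (5.8, -2.0)
  x^k = (0.0, 12.0), subgradient = b - a^T x = -44.0
  y^{k+1} = 1.6 + 0.1*-44.0 = -2.8
Step 3: y^k = -2.8, reduced costs: (14.6, 20.0)
  x^k = (0.0, 0.0), subgradient = b - a^T x = 16.0
  y^{k+1} = -2.8 + 0.1*16.0 = -1.2
Step 4: y^k = -1.2, reduced costs: (11.4, 12.0)
  x^k = (0.0, 0.0), subgradient = b - a^T x = 16.0
  y^{k+1} = -1.2 + 0.1*16.0 = 0.4
Dual objective at y_4 = 0.4: reduced costs (8.2, 4.0), box minimizer x = (0.0, 0.0)
g(y_4) = b*y + (c1 - a1*y)*x1 + (c2 - a2*y)*x2 = 16*0.4 + 8.2*0.0 + 4.0*0.0 = 6.4 + 0.0 + 0.0 = 6.4


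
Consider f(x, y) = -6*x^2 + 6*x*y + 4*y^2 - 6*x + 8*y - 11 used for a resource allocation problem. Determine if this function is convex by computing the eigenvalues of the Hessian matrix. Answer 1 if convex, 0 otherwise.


The Hessian of f(x,y) = -6*x^2 + 6*x*y + 4*y^2 - 6*x + 8*y - 11 is:
H = [[-12, 6], [6, 8]]
Trace = -12 + 8 = -4
Determinant = -12*8 - (6)^2 = -132
Discriminant = (-4)^2 - 4*-132 = 544.0
Eigenvalues: lambda_1 = -13.6619, lambda_2 = 9.6619
The function is not convex.

0


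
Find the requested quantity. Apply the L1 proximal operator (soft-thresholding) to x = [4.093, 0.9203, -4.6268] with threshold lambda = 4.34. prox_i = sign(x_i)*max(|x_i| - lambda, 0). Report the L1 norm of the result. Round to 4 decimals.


Soft-thresholding with lambda = 4.34:
prox(4.093) = sign(4.093)*max(|4.093| - 4.34, 0) = 0.0
prox(0.9203) = sign(0.9203)*max(|0.9203| - 4.34, 0) = 0.0
prox(-4.6268) = sign(-4.6268)*max(|-4.6268| - 4.34, 0) = -0.2868
prox(x) = [0.0, 0.0, -0.2868]
||prox(x)||_1 = 0.0 + 0.0 + 0.2868 = 0.2868


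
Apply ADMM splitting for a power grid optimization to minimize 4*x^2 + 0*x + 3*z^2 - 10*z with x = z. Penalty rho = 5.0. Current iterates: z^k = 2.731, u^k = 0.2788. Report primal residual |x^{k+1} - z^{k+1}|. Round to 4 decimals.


ADMM iteration with rho = 5.0, z^k = 2.731, u^k = 0.2788
Step 1: x-update.
Minimize 4*x^2 + 0*x + (5.0/2)*(x - 2.731 + 0.2788)^2
FOC: (2*4 + 5.0)*x = 0 + 5.0*(2.731 - 0.2788)
x^{k+1} = 0.9432
Step 2: z-update.
Minimize 3*z^2 - 10*z + (5.0/2)*(0.9432 - z + 0.2788)^2
FOC: (2*3 + 5.0)*z = 10 + 5.0*(0.9432 + 0.2788)
z^{k+1} = 1.4645
Step 3: u-update.
u^{k+1} = 0.2788 + 0.9432 - 1.4645 = -0.2426
Step 4: Primal residual = |0.9432 - 1.4645| = 0.5214


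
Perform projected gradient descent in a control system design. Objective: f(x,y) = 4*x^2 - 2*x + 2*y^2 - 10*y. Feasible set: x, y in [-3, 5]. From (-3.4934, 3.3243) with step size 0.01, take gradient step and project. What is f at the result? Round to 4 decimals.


Step 1: Compute gradient at (-3.4934, 3.3243).
grad_x = 2*4*-3.4934 - 2 = -29.9472
grad_y = 2*2*3.3243 - 10 = 3.2972
Step 2: Gradient step.
x_raw = -3.4934 - 0.01*-29.9472 = -3.1939
y_raw = 3.3243 - 0.01*3.2972 = 3.2913
Step 3: Project onto [-3, 5].
x_proj = clip(-3.1939) = -3.0
y_proj = clip(3.2913) = 3.2913
Step 4: Evaluate f.
f(-3.0, 3.2913) = 30.7524


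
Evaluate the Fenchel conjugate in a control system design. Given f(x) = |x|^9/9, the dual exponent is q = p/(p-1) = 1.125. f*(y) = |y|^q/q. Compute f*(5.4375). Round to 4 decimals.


The conjugate exponent q satisfies 1/p + 1/q = 1.
p = 9, so q = 9/(9 - 1) = 1.125
|y|^q = 5.4375^1.125 = 6.7193
f*(5.4375) = 6.7193 / 1.125 = 5.9727


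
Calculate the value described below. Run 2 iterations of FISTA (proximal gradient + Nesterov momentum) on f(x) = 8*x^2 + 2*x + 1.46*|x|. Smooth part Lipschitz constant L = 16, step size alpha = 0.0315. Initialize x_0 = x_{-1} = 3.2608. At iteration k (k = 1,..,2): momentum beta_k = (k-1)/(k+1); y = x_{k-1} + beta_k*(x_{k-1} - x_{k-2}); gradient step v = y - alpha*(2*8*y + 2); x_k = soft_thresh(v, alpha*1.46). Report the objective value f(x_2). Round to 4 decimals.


FISTA on f(x) = 8*x^2 + 2*x + 1.46*|x|
L = 16, alpha = 0.0315
Iteration 1: beta = 0.0, y = 3.2608 + 0.0*(3.2608 - 3.2608) = 3.2608
  grad(y) = 54.1728, v = y - alpha*grad = 1.5544
  prox(v) = soft_thresh(1.5544, 0.046) = 1.5084
Iteration 2: beta = 0.3333, y = 1.5084 + 0.3333*(1.5084 - 3.2608) = 0.9242
  grad(y) = 16.7876, v = y - alpha*grad = 0.3954
  prox(v) = soft_thresh(0.3954, 0.046) = 0.3494
f(x_2) = 8*0.3494^2 + 2*0.3494 + 1.46*|0.3494| = 2.1858


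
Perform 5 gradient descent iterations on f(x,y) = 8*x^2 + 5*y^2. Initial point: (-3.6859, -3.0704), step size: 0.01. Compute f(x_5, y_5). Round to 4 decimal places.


Gradient descent on f(x,y) = 8*x^2 + 5*y^2.
Starting point: (-3.6859, -3.0704), alpha = 0.01
Step 1: grad_x = 2*8*-3.6859 = -58.9744, grad_y = 2*5*-3.0704 = -30.704
  x_1 = -3.6859 - 0.01*-58.9744 = -3.0962
  y_1 = -3.0704 - 0.01*-30.704 = -2.7634
Step 2: grad_x = 2*8*-3.0962 = -49.5385, grad_y = 2*5*-2.7634 = -27.6336
  x_2 = -3.0962 - 0.01*-49.5385 = -2.6008
  y_2 = -2.7634 - 0.01*-27.6336 = -2.487
Step 3: grad_x = 2*8*-2.6008 = -41.6123, grad_y = 2*5*-2.487 = -24.8702
  x_3 = -2.6008 - 0.01*-41.6123 = -2.1846
  y_3 = -2.487 - 0.01*-24.8702 = -2.2383
Step 4: grad_x = 2*8*-2.1846 = -34.9544, grad_y = 2*5*-2.2383 = -22.3832
  x_4 = -2.1846 - 0.01*-34.9544 = -1.8351
  y_4 = -2.2383 - 0.01*-22.3832 = -2.0145
Step 5: grad_x = 2*8*-1.8351 = -29.3617, grad_y = 2*5*-2.0145 = -20.1449
  x_5 = -1.8351 - 0.01*-29.3617 = -1.5415
  y_5 = -2.0145 - 0.01*-20.1449 = -1.813
f(-1.5415, -1.813) = 8*(-1.5415)^2 + 5*(-1.813)^2 = 35.445


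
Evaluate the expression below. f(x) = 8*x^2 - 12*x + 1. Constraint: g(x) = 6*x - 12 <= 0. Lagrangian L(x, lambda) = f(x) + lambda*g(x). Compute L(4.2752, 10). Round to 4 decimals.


Step 1: Evaluate f(x).
f(4.2752) = 8*4.2752^2 - 12*4.2752 + 1 = 95.9163
Step 2: Evaluate g(x).
g(4.2752) = 6*4.2752 - 12 = 13.6512
Step 3: Compute Lagrangian.
L = 95.9163 + 10*13.6512 = 232.4283


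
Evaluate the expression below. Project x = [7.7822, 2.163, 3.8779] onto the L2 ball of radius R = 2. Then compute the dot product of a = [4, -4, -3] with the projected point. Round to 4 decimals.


Step 1: Compute ||x|| (intermediates to 6 decimals).
||x|| = sqrt(7.7822^2 + 2.163^2 + 3.8779^2) = 8.959872
Step 2: Project.
Since ||x|| > R, scale = R/||x|| = 2/8.959872 = 0.223217, proj(x) = scale * x
proj(x) = [1.737119, 0.482818, 0.865613]
Step 3: Dot product.
a^T * proj(x) = 4*1.737119 - 4*0.482818 - 3*0.865613 = 2.4204


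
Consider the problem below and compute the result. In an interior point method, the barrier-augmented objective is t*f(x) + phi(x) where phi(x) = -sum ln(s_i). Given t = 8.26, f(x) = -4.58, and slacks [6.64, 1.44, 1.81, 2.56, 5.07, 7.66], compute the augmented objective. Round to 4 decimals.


Step 1: Compute log-barrier.
ln values: [1.8931, 0.3646, 0.5933, 0.94, 1.6233, 2.036]
phi = -(1.8931 + 0.3646 + 0.5933 + 0.94 + 1.6233 + 2.036) = -7.4504
Step 2: Compute augmented objective.
t*f(x) = 8.26*-4.58 = -37.8308
Total = -37.8308 - 7.4504 = -45.2812


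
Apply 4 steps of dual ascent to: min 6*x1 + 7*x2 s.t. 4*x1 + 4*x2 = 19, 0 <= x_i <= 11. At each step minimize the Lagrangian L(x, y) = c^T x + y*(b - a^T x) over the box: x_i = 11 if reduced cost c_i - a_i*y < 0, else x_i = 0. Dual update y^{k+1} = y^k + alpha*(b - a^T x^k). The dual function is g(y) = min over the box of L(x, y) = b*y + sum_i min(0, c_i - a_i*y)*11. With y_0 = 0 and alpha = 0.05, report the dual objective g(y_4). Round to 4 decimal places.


Dual ascent for LP: min 6*x1 + 7*x2, 4*x1 + 4*x2 = 19, 0 <= x_i <= 11
Step 1: y^k = 0.0, reduced costs: (6.0, 7.0)
  x^k = (0.0, 0.0), subgradient = b - a^T x = 19.0
  y^{k+1} = 0.0 + 0.05*19.0 = 0.95
Step 2: y^k = 0.95, reduced costs: (2.2, 3.2)
  x^k = (0.0, 0.0), subgradient = b - a^T x = 19.0
  y^{k+1} = 0.95 + 0.05*19.0 = 1.9
Step 3: y^k = 1.9, reduced costs: (-1.6, -0.6)
  x^k = (11.0, 11.0), subgradient = b - a^T x = -69.0
  y^{k+1} = 1.9 + 0.05*-69.0 = -1.55
Step 4: y^k = -1.55, reduced costs: (12.2, 13.2)
  x^k = (0.0, 0.0), subgradient = b - a^T x = 19.0
  y^{k+1} = -1.55 + 0.05*19.0 = -0.6
Dual objective at y_4 = -0.6: reduced costs (8.4, 9.4), box minimizer x = (0.0, 0.0)
g(y_4) = b*y + (c1 - a1*y)*x1 + (c2 - a2*y)*x2 = 19*(-0.6) + 8.4*0.0 + 9.4*0.0 = -11.4 + 0.0 + 0.0 = -11.4


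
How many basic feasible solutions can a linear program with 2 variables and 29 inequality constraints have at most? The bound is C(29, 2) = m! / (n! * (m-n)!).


Each vertex corresponds to some choice of n active constraints out of m, so the number of vertices is at most C(m, n) = m! / (n!(m-n)!).
m = 29, n = 2
Numerator: 29 * 28
Denominator: 2! = 2
C(29, 2) = 406


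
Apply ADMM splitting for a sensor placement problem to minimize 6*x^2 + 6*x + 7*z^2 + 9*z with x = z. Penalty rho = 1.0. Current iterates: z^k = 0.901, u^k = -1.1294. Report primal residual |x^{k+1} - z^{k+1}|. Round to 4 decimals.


ADMM iteration with rho = 1.0, z^k = 0.901, u^k = -1.1294
Step 1: x-update.
Minimize 6*x^2 + 6*x + (1.0/2)*(x - 0.901 - 1.1294)^2
FOC: (2*6 + 1.0)*x = -6 + 1.0*(0.901 + 1.1294)
x^{k+1} = -0.3054
Step 2: z-update.
Minimize 7*z^2 + 9*z + (1.0/2)*(-0.3054 - z - 1.1294)^2
FOC: (2*7 + 1.0)*z = -9 + 1.0*(-0.3054 - 1.1294)
z^{k+1} = -0.6957
Step 3: u-update.
u^{k+1} = -1.1294 - 0.3054 + 0.6957 = -0.7391
Step 4: Primal residual = |-0.3054 + 0.6957| = 0.3903


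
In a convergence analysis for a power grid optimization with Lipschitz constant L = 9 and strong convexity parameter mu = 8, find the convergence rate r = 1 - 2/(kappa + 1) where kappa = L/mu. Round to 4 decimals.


Step 1: Compute the condition number.
kappa = L/mu = 9/8 = 1.125
Step 2: Compute the convergence rate.
r = 1 - 2/(kappa + 1) = 1 - 2*mu/(L + mu) = (L - mu)/(L + mu) = 1/17 = 0.0588


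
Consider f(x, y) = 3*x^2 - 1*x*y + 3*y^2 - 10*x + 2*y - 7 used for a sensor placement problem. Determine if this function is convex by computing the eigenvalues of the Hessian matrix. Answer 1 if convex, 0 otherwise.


The Hessian of f(x,y) = 3*x^2 - 1*x*y + 3*y^2 - 10*x + 2*y - 7 is:
H = [[6, -1], [-1, 6]]
Trace = 6 + 6 = 12
Determinant = 6*6 - (-1)^2 = 35
Discriminant = (12)^2 - 4*35 = 4.0
Eigenvalues: lambda_1 = 5.0, lambda_2 = 7.0
The function is convex.

1


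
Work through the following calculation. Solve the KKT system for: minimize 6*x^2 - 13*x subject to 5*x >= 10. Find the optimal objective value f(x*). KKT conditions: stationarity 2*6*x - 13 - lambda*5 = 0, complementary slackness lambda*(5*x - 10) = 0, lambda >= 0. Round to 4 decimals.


Step 1: Try lambda = 0 (constraint inactive).
x_unc = 13/(2*6) = 1.0833
Check: 5*1.0833 = 5.4165 < 10 -- violated!
Step 2: Constraint must be active: 5*x = 10
x* = 10/5 = 2.0
lambda = (2*6*2.0 - 13)/5 = 2.2
Step 3: Compute optimal value.
f(x*) = 6*2.0^2 - 13*2.0 = -2.0


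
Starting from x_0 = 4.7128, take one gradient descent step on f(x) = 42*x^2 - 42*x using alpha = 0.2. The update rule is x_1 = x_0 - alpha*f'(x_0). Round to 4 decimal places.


We compute the gradient at x_0 and apply the update.
f'(x) = 84*x - 42
f'(4.7128) = 84*4.7128 - 42 = 353.8752
x_1 = 4.7128 - 0.2*353.8752 = -66.0622


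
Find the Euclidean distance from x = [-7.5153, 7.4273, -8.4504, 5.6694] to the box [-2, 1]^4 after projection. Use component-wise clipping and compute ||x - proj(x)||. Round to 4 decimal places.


Project each component onto [-2, 1].
clip(-7.5153) = -2.0, clip(7.4273) = 1.0, clip(-8.4504) = -2.0, clip(5.6694) = 1.0
Projection = [-2.0, 1.0, -2.0, 1.0]
Squared diffs: [30.4185, 41.3102, 41.6077, 21.8033]
Distance = sqrt(135.1397) = 11.625


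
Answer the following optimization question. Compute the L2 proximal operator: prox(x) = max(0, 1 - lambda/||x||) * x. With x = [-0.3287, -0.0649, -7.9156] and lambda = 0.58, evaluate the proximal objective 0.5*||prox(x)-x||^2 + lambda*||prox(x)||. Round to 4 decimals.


Step 1: Compute ||x||.
||x|| = 7.9227
Step 2: Compute scaling factor.
scale = max(0, 1 - 0.58/7.9227) = 0.9268
Step 3: prox(x) = [-0.3046, -0.0601, -7.3361]
||prox(x)|| = 7.3427
Step 4: Proximal objective.
0.5*||prox-x||^2 = 0.1682
lambda*||prox|| = 4.2588
Total = 4.427


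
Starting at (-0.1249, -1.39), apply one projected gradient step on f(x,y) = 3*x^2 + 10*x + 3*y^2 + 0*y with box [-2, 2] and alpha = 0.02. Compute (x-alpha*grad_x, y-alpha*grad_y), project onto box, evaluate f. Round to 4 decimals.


Step 1: Compute gradient at (-0.1249, -1.39).
grad_x = 2*3*-0.1249 + 10 = 9.2506
grad_y = 2*3*-1.39 + 0 = -8.34
Step 2: Gradient step.
x_raw = -0.1249 - 0.02*9.2506 = -0.3099
y_raw = -1.39 - 0.02*-8.34 = -1.2232
Step 3: Project onto [-2, 2].
x_proj = clip(-0.3099) = -0.3099
y_proj = clip(-1.2232) = -1.2232
Step 4: Evaluate f.
f(-0.3099, -1.2232) = 1.6777


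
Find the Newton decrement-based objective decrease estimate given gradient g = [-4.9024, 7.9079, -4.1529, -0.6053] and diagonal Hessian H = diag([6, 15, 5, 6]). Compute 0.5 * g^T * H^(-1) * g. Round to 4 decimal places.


Step 1: H is diagonal, so H^(-1) * g = [-0.8171, 0.5272, -0.8306, -0.1009].
Step 2: g^T H^(-1) g = sum_i g_i^2 / H_ii
  = (-4.9024)^2/6 + (7.9079)^2/15 + (-4.1529)^2/5 + (-0.6053)^2/6
  = 4.0056 + 4.169 + 3.4493 + 0.0611 = 11.685
Step 3: Objective decrease = 0.5 * g^T H^(-1) g = 5.8425


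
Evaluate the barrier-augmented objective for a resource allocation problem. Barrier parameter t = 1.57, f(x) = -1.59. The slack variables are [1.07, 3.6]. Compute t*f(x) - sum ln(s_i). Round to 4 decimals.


Step 1: Compute log-barrier.
ln values: [0.0677, 1.2809]
phi = -(0.0677 + 1.2809) = -1.3486
Step 2: Compute augmented objective.
t*f(x) = 1.57*-1.59 = -2.4963
Total = -2.4963 - 1.3486 = -3.8449


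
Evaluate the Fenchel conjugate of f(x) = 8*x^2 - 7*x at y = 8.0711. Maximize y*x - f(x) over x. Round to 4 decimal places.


f*(y) = sup_x {y*x - a*x^2 - b*x} = sup_x {(y-b)*x - a*x^2}
FOC: (y - b) - 2a*x = 0 => x* = (y - b)/(2a)
x* = (8.0711 + 7)/(2*8) = 0.9419
f*(8.0711) = (y-b)^2/(4a) = (8.0711 + 7)^2/(4*8)
= 227.1381/32 = 7.0981


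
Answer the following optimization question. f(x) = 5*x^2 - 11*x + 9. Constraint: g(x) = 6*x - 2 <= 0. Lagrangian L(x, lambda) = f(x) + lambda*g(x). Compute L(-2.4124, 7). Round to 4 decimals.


Step 1: Evaluate f(x).
f(-2.4124) = 5*(-2.4124)^2 - 11*(-2.4124) + 9 = 64.6348
Step 2: Evaluate g(x).
g(-2.4124) = 6*-2.4124 - 2 = -16.4744
Step 3: Compute Lagrangian.
L = 64.6348 + 7*-16.4744 = -50.686


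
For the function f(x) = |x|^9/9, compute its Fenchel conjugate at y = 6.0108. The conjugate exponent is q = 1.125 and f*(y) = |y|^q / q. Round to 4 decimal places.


The conjugate exponent q satisfies 1/p + 1/q = 1.
p = 9, so q = 9/(9 - 1) = 1.125
|y|^q = 6.0108^1.125 = 7.5214
f*(6.0108) = 7.5214 / 1.125 = 6.6857


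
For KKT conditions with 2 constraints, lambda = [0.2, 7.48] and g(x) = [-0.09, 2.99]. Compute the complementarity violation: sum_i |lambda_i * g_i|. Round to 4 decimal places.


KKT complementary slackness check:
lambda_1 * g_1 = 0.2 * -0.09 = -0.018
lambda_2 * g_2 = 7.48 * 2.99 = 22.3652
Total violation = 0.018 + 22.3652 = 22.3832


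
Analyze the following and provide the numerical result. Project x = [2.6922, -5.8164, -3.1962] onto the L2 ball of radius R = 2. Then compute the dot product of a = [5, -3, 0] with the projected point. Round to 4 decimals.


Step 1: Compute ||x|| (intermediates to 6 decimals).
||x|| = sqrt(2.6922^2 + (-5.8164)^2 + (-3.1962)^2) = 7.161993
Step 2: Project.
Since ||x|| > R, scale = R/||x|| = 2/7.161993 = 0.279252, proj(x) = scale * x
proj(x) = [0.751802, -1.624241, -0.892545]
Step 3: Dot product.
a^T * proj(x) = 5*0.751802 - 3*(-1.624241) + 0*(-0.892545) = 8.6317


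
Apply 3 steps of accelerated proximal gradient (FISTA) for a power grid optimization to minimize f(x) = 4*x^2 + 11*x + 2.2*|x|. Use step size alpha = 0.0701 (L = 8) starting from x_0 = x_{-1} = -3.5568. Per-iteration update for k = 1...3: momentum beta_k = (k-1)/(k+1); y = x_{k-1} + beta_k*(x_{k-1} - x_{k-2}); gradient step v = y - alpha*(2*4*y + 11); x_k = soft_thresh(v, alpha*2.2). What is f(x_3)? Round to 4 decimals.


FISTA on f(x) = 4*x^2 + 11*x + 2.2*|x|
L = 8, alpha = 0.0701
Iteration 1: beta = 0.0, y = -3.5568 + 0.0*(-3.5568 + 3.5568) = -3.5568
  grad(y) = -17.4544, v = y - alpha*grad = -2.3332
  prox(v) = soft_thresh(-2.3332, 0.1542) = -2.179
Iteration 2: beta = 0.3333, y = -2.179 + 0.3333*(-2.179 + 3.5568) = -1.7198
  grad(y) = -2.7581, v = y - alpha*grad = -1.5264
  prox(v) = soft_thresh(-1.5264, 0.1542) = -1.3722
Iteration 3: beta = 0.5, y = -1.3722 + 0.5*(-1.3722 + 2.179) = -0.9688
  grad(y) = 3.2497, v = y - alpha*grad = -1.1966
  prox(v) = soft_thresh(-1.1966, 0.1542) = -1.0424
f(x_3) = 4*(-1.0424)^2 + 11*(-1.0424) + 2.2*|-1.0424| = -4.8267


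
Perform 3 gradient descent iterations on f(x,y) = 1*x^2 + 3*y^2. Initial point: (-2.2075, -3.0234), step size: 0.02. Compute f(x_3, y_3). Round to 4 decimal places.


Gradient descent on f(x,y) = 1*x^2 + 3*y^2.
Starting point: (-2.2075, -3.0234), alpha = 0.02
Step 1: grad_x = 2*1*-2.2075 = -4.415, grad_y = 2*3*-3.0234 = -18.1404
  x_1 = -2.2075 - 0.02*-4.415 = -2.1192
  y_1 = -3.0234 - 0.02*-18.1404 = -2.6606
Step 2: grad_x = 2*1*-2.1192 = -4.2384, grad_y = 2*3*-2.6606 = -15.9636
  x_2 = -2.1192 - 0.02*-4.2384 = -2.0344
  y_2 = -2.6606 - 0.02*-15.9636 = -2.3413
Step 3: grad_x = 2*1*-2.0344 = -4.0689, grad_y = 2*3*-2.3413 = -14.0479
  x_3 = -2.0344 - 0.02*-4.0689 = -1.9531
  y_3 = -2.3413 - 0.02*-14.0479 = -2.0604
f(-1.9531, -2.0604) = 1*(-1.9531)^2 + 3*(-2.0604)^2 = 16.5497


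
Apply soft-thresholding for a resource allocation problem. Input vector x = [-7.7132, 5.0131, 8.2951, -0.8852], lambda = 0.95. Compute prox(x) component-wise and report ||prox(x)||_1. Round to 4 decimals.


Soft-thresholding with lambda = 0.95:
prox(-7.7132) = sign(-7.7132)*max(|-7.7132| - 0.95, 0) = -6.7632
prox(5.0131) = sign(5.0131)*max(|5.0131| - 0.95, 0) = 4.0631
prox(8.2951) = sign(8.2951)*max(|8.2951| - 0.95, 0) = 7.3451
prox(-0.8852) = sign(-0.8852)*max(|-0.8852| - 0.95, 0) = 0.0
prox(x) = [-6.7632, 4.0631, 7.3451, 0.0]
||prox(x)||_1 = 6.7632 + 4.0631 + 7.3451 + 0.0 = 18.1714


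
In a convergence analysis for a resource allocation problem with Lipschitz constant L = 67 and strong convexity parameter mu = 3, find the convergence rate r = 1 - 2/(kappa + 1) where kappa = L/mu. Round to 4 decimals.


Step 1: Compute the condition number.
kappa = L/mu = 67/3 = 22.3333
Step 2: Compute the convergence rate.
r = 1 - 2/(kappa + 1) = 1 - 2*mu/(L + mu) = (L - mu)/(L + mu) = 64/70 = 0.9143


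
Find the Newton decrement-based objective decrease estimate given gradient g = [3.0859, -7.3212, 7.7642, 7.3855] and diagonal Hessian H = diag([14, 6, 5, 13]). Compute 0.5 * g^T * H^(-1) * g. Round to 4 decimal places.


Step 1: H is diagonal, so H^(-1) * g = [0.2204, -1.2202, 1.5528, 0.5681].
Step 2: g^T H^(-1) g = sum_i g_i^2 / H_ii
  = (3.0859)^2/14 + (-7.3212)^2/6 + (7.7642)^2/5 + (7.3855)^2/13
  = 0.6802 + 8.9333 + 12.0566 + 4.1958 = 25.8659
Step 3: Objective decrease = 0.5 * g^T H^(-1) g = 12.933


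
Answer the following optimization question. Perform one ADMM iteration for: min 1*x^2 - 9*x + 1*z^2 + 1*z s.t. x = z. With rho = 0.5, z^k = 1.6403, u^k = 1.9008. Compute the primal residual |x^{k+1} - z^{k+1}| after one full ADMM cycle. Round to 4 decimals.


ADMM iteration with rho = 0.5, z^k = 1.6403, u^k = 1.9008
Step 1: x-update.
Minimize 1*x^2 - 9*x + (0.5/2)*(x - 1.6403 + 1.9008)^2
FOC: (2*1 + 0.5)*x = 9 + 0.5*(1.6403 - 1.9008)
x^{k+1} = 3.5479
Step 2: z-update.
Minimize 1*z^2 + 1*z + (0.5/2)*(3.5479 - z + 1.9008)^2
FOC: (2*1 + 0.5)*z = -1 + 0.5*(3.5479 + 1.9008)
z^{k+1} = 0.6897
Step 3: u-update.
u^{k+1} = 1.9008 + 3.5479 - 0.6897 = 4.759
Step 4: Primal residual = |3.5479 - 0.6897| = 2.8582


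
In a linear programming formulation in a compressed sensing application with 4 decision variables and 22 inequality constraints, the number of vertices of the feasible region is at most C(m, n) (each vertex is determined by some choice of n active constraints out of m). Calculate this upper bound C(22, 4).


Each vertex corresponds to some choice of n active constraints out of m, so the number of vertices is at most C(m, n) = m! / (n!(m-n)!).
m = 22, n = 4
Numerator: 22 * 21 * 20 * 19
Denominator: 4! = 24
C(22, 4) = 7315


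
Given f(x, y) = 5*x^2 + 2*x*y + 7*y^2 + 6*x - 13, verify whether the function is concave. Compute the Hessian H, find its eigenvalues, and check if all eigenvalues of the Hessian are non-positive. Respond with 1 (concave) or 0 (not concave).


The Hessian of f(x,y) = 5*x^2 + 2*x*y + 7*y^2 + 6*x - 13 is:
H = [[10, 2], [2, 14]]
Trace = 10 + 14 = 24
Determinant = 10*14 - (2)^2 = 136
Discriminant = (24)^2 - 4*136 = 32.0
Eigenvalues: lambda_1 = 9.1716, lambda_2 = 14.8284
The function is not concave.

0
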